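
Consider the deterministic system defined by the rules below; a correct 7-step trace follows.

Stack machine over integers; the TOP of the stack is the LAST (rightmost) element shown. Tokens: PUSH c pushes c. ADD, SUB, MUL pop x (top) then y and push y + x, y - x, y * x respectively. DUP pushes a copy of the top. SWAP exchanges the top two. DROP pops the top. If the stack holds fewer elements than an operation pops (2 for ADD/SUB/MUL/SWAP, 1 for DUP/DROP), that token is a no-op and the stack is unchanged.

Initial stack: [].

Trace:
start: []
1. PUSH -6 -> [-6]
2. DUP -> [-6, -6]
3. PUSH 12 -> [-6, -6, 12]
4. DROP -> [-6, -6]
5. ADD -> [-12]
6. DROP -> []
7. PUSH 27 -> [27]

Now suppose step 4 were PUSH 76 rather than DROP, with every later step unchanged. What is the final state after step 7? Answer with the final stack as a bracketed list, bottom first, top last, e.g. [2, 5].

(re-executing from step 4 with the substitution; state before step 4: [-6, -6, 12])
4. PUSH 76 -> [-6, -6, 12, 76]
5. ADD -> [-6, -6, 88]
6. DROP -> [-6, -6]
7. PUSH 27 -> [-6, -6, 27]

[-6, -6, 27]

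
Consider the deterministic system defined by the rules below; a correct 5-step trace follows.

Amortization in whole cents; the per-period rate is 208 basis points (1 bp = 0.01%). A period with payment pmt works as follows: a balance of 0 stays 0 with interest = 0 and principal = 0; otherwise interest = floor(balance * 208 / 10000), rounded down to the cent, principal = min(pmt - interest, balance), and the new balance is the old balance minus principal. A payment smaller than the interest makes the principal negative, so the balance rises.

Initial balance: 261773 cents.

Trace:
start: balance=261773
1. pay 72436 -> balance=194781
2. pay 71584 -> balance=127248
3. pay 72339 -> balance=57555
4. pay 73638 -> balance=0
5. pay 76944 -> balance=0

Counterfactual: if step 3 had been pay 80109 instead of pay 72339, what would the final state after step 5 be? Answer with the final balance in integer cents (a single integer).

0

(re-executing from step 3 with the substitution; state before step 3: balance=127248)
3. pay 80109 -> balance=49785
4. pay 73638 -> balance=0
5. pay 76944 -> balance=0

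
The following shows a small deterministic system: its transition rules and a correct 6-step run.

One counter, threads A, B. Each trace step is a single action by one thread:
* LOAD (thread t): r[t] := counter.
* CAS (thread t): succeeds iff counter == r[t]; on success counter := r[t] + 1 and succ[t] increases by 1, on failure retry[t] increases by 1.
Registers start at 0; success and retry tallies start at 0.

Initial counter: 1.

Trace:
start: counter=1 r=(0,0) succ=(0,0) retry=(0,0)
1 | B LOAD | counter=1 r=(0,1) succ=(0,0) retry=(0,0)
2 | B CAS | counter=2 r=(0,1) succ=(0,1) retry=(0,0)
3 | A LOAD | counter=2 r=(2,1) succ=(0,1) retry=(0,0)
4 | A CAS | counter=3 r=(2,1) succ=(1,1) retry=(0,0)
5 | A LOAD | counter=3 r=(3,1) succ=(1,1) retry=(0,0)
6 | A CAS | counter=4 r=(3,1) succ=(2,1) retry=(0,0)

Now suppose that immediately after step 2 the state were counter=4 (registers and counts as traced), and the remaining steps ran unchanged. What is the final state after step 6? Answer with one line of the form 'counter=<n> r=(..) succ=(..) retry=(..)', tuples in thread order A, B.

state after step 2 := counter=4 r=(0,1) succ=(0,1) retry=(0,0)
3 | A LOAD | counter=4 r=(4,1) succ=(0,1) retry=(0,0)
4 | A CAS | counter=5 r=(4,1) succ=(1,1) retry=(0,0)
5 | A LOAD | counter=5 r=(5,1) succ=(1,1) retry=(0,0)
6 | A CAS | counter=6 r=(5,1) succ=(2,1) retry=(0,0)

counter=6 r=(5,1) succ=(2,1) retry=(0,0)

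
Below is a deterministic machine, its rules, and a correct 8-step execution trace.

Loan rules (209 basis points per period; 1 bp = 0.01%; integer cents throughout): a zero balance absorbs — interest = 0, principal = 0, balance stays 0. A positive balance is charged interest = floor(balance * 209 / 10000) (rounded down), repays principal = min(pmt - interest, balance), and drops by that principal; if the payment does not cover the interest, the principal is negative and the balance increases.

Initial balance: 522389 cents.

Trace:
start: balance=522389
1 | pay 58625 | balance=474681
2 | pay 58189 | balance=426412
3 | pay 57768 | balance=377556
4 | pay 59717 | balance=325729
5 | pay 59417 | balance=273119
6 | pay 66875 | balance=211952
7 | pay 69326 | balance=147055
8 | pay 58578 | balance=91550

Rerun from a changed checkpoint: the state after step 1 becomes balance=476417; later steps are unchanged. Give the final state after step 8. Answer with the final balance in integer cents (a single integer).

state after step 1 := balance=476417
2 | pay 58189 | balance=428185
3 | pay 57768 | balance=379366
4 | pay 59717 | balance=327577
5 | pay 59417 | balance=275006
6 | pay 66875 | balance=213878
7 | pay 69326 | balance=149022
8 | pay 58578 | balance=93558

93558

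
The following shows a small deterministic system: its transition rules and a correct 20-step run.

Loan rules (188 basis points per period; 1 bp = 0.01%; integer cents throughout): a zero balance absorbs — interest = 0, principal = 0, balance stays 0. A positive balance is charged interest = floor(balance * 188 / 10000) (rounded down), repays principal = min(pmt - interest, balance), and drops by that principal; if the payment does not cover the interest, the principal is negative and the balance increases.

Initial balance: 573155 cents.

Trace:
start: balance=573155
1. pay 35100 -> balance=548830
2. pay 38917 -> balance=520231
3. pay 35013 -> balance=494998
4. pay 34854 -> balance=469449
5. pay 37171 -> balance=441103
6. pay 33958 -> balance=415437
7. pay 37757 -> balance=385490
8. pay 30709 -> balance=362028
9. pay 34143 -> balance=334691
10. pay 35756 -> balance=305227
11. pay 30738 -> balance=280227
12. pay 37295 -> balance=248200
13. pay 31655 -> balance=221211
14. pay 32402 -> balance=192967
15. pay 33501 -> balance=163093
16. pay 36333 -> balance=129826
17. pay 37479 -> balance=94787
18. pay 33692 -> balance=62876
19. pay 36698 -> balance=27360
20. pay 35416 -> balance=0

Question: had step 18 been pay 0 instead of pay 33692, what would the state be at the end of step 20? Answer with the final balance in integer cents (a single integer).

(re-executing from step 18 with the substitution; state before step 18: balance=94787)
18. pay 0 -> balance=96568
19. pay 36698 -> balance=61685
20. pay 35416 -> balance=27428

27428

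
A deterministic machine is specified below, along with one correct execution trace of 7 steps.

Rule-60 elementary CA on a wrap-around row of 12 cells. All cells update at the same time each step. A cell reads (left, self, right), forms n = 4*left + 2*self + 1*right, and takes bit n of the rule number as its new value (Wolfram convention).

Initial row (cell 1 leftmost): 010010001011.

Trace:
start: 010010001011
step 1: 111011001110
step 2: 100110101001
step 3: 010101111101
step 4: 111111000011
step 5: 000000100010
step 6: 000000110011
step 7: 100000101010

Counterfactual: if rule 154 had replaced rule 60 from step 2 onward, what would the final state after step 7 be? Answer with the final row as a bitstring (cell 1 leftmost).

001110111011

(re-executing steps 2..7 under rule 154; state before step 2: 111011001110)
step 2: 110010111100
step 3: 101100111011
step 4: 001011110011
step 5: 110011101110
step 6: 101111001100
step 7: 001110111011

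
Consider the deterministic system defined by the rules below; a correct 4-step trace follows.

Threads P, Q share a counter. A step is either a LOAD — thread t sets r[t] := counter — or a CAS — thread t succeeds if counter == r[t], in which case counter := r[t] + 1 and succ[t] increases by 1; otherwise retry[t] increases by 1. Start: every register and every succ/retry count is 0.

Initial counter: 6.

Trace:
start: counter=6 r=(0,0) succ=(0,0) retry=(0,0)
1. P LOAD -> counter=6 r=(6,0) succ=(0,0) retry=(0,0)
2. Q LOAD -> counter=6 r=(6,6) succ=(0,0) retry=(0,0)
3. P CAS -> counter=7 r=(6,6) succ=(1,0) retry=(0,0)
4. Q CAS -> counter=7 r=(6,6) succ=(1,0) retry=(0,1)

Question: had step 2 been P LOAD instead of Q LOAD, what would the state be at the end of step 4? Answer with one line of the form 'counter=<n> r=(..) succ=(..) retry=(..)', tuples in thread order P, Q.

counter=7 r=(6,0) succ=(1,0) retry=(0,1)

(re-executing from step 2 with the substitution; state before step 2: counter=6 r=(6,0) succ=(0,0) retry=(0,0))
2. P LOAD -> counter=6 r=(6,0) succ=(0,0) retry=(0,0)
3. P CAS -> counter=7 r=(6,0) succ=(1,0) retry=(0,0)
4. Q CAS -> counter=7 r=(6,0) succ=(1,0) retry=(0,1)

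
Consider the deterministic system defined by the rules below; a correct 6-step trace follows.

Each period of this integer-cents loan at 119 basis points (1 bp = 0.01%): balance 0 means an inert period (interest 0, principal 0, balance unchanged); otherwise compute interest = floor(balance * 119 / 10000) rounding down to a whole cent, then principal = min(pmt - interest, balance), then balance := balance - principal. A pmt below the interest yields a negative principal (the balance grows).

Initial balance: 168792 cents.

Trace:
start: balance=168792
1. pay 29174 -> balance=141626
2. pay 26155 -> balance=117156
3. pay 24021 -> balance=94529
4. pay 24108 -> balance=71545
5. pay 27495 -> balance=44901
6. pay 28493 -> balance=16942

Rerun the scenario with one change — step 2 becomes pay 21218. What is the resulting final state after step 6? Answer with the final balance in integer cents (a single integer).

(re-executing from step 2 with the substitution; state before step 2: balance=141626)
2. pay 21218 -> balance=122093
3. pay 24021 -> balance=99524
4. pay 24108 -> balance=76600
5. pay 27495 -> balance=50016
6. pay 28493 -> balance=22118

22118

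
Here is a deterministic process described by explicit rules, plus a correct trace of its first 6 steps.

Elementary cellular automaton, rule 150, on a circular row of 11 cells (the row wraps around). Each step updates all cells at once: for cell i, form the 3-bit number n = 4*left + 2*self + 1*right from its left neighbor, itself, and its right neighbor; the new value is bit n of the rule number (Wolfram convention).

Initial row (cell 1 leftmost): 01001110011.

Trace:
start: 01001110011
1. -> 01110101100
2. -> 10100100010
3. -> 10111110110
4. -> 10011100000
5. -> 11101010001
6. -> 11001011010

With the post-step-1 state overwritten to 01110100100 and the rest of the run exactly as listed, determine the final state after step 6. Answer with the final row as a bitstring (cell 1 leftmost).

state after step 1 := 01110100100
2. -> 10100111110
3. -> 10111011100
4. -> 10010001011
5. -> 01111011001
6. -> 00110000111

00110000111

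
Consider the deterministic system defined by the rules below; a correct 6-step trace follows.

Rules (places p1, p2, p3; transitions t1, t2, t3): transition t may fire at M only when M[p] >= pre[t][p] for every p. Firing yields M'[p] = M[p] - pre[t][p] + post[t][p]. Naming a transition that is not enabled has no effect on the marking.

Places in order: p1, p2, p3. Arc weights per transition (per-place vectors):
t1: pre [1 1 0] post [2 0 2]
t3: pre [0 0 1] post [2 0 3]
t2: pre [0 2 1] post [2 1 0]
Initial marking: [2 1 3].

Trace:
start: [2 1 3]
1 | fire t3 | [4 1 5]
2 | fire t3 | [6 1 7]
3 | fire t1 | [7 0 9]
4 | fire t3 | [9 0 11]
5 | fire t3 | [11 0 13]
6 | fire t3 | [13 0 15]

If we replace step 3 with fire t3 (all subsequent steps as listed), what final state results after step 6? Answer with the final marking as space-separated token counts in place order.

(re-executing from step 3 with the substitution; state before step 3: [6 1 7])
3 | fire t3 | [8 1 9]
4 | fire t3 | [10 1 11]
5 | fire t3 | [12 1 13]
6 | fire t3 | [14 1 15]

14 1 15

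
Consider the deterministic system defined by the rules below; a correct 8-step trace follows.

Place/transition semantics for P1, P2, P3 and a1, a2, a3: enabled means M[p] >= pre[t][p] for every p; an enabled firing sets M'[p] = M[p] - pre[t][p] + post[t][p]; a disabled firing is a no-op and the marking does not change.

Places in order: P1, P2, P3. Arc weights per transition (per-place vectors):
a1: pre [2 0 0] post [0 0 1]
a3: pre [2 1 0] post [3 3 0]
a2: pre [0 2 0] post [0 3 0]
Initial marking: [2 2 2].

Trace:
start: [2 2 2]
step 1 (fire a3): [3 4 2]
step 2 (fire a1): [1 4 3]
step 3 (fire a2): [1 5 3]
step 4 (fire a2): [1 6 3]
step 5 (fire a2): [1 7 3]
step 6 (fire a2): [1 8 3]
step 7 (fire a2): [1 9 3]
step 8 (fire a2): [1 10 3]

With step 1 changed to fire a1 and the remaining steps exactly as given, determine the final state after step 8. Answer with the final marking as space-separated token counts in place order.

0 8 3

(re-executing from step 1 with the substitution; state before step 1: [2 2 2])
step 1 (fire a1): [0 2 3]
step 2 (fire a1): [0 2 3]
step 3 (fire a2): [0 3 3]
step 4 (fire a2): [0 4 3]
step 5 (fire a2): [0 5 3]
step 6 (fire a2): [0 6 3]
step 7 (fire a2): [0 7 3]
step 8 (fire a2): [0 8 3]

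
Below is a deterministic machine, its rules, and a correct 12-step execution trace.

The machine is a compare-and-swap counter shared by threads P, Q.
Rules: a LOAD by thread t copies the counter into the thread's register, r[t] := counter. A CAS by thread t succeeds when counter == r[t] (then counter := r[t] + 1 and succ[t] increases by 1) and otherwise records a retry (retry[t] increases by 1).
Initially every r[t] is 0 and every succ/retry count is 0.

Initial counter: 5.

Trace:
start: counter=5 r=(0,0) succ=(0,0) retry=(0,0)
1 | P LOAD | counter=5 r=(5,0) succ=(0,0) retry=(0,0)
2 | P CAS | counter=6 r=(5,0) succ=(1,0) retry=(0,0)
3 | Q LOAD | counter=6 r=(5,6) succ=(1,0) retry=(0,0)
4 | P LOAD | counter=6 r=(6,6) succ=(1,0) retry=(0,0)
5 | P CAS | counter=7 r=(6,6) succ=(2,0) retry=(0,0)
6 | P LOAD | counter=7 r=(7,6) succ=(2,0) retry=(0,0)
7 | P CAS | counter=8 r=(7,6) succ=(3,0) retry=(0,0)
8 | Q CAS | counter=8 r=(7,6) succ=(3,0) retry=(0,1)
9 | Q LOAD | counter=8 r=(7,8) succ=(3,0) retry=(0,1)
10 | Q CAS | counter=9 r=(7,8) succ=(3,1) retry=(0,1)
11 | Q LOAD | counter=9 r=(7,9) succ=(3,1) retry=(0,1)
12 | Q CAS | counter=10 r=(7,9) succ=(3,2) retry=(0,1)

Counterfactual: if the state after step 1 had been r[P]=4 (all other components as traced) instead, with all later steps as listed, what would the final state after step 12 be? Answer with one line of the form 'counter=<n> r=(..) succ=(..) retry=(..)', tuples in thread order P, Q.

counter=9 r=(6,8) succ=(2,2) retry=(1,1)

state after step 1 := counter=5 r=(4,0) succ=(0,0) retry=(0,0)
2 | P CAS | counter=5 r=(4,0) succ=(0,0) retry=(1,0)
3 | Q LOAD | counter=5 r=(4,5) succ=(0,0) retry=(1,0)
4 | P LOAD | counter=5 r=(5,5) succ=(0,0) retry=(1,0)
5 | P CAS | counter=6 r=(5,5) succ=(1,0) retry=(1,0)
6 | P LOAD | counter=6 r=(6,5) succ=(1,0) retry=(1,0)
7 | P CAS | counter=7 r=(6,5) succ=(2,0) retry=(1,0)
8 | Q CAS | counter=7 r=(6,5) succ=(2,0) retry=(1,1)
9 | Q LOAD | counter=7 r=(6,7) succ=(2,0) retry=(1,1)
10 | Q CAS | counter=8 r=(6,7) succ=(2,1) retry=(1,1)
11 | Q LOAD | counter=8 r=(6,8) succ=(2,1) retry=(1,1)
12 | Q CAS | counter=9 r=(6,8) succ=(2,2) retry=(1,1)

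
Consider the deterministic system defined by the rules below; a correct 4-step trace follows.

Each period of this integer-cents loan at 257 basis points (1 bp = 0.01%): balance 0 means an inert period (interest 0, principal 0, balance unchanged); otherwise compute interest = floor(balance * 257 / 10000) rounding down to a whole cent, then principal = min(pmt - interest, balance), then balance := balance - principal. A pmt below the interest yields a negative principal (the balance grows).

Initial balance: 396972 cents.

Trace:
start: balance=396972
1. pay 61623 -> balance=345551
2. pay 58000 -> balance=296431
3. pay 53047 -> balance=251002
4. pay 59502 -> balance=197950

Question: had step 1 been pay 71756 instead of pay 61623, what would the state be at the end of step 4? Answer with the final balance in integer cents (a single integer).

(re-executing from step 1 with the substitution; state before step 1: balance=396972)
1. pay 71756 -> balance=335418
2. pay 58000 -> balance=286038
3. pay 53047 -> balance=240342
4. pay 59502 -> balance=187016

187016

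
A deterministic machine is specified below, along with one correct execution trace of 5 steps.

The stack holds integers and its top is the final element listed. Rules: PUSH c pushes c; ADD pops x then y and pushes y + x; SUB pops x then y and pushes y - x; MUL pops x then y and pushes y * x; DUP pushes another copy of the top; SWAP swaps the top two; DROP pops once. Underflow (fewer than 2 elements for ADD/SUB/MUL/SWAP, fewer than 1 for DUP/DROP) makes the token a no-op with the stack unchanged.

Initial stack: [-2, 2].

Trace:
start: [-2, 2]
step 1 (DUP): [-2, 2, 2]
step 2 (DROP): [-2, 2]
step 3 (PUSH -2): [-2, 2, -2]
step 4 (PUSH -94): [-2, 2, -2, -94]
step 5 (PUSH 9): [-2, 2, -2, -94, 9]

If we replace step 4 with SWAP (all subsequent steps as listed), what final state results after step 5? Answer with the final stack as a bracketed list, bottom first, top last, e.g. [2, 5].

[-2, -2, 2, 9]

(re-executing from step 4 with the substitution; state before step 4: [-2, 2, -2])
step 4 (SWAP): [-2, -2, 2]
step 5 (PUSH 9): [-2, -2, 2, 9]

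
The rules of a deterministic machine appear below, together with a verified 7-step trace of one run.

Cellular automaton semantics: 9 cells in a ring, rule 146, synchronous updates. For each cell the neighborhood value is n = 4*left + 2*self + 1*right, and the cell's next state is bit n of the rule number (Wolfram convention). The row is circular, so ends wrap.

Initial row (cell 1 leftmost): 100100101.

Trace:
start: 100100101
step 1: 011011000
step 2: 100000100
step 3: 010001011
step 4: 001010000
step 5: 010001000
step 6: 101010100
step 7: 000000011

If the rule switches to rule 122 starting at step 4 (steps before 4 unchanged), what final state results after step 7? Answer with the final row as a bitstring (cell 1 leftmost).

(re-executing steps 4..7 under rule 122; state before step 4: 010001011)
step 4: 101010111
step 5: 110101100
step 6: 111011111
step 7: 001110000

001110000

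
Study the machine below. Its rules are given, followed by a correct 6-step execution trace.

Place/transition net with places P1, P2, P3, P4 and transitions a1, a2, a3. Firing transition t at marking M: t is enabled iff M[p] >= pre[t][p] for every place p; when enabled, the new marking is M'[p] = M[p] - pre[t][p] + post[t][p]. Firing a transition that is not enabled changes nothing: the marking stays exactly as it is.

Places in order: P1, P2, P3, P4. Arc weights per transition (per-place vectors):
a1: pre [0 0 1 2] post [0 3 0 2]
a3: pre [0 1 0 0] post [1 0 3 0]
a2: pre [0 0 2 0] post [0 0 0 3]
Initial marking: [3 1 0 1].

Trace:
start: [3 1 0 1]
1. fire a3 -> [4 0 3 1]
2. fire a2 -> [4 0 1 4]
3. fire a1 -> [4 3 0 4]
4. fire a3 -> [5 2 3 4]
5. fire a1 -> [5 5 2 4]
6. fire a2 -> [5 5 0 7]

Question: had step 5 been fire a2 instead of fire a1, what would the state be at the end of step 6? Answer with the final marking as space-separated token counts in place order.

5 2 1 7

(re-executing from step 5 with the substitution; state before step 5: [5 2 3 4])
5. fire a2 -> [5 2 1 7]
6. fire a2 -> [5 2 1 7]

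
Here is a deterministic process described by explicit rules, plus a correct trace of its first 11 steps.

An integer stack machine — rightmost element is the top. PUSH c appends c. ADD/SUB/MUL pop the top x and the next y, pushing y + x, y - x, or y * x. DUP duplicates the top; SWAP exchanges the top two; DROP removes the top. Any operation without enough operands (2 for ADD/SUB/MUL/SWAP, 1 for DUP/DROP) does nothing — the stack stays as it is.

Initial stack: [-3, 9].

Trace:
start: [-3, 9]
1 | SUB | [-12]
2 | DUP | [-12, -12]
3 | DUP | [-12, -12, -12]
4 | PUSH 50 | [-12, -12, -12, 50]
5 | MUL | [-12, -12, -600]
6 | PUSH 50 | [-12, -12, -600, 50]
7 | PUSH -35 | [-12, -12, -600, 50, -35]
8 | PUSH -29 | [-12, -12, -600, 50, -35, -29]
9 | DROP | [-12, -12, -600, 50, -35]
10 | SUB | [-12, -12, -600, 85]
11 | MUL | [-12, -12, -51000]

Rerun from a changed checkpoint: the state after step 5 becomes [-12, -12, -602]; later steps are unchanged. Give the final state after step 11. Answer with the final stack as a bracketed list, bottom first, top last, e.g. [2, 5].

[-12, -12, -51170]

state after step 5 := [-12, -12, -602]
6 | PUSH 50 | [-12, -12, -602, 50]
7 | PUSH -35 | [-12, -12, -602, 50, -35]
8 | PUSH -29 | [-12, -12, -602, 50, -35, -29]
9 | DROP | [-12, -12, -602, 50, -35]
10 | SUB | [-12, -12, -602, 85]
11 | MUL | [-12, -12, -51170]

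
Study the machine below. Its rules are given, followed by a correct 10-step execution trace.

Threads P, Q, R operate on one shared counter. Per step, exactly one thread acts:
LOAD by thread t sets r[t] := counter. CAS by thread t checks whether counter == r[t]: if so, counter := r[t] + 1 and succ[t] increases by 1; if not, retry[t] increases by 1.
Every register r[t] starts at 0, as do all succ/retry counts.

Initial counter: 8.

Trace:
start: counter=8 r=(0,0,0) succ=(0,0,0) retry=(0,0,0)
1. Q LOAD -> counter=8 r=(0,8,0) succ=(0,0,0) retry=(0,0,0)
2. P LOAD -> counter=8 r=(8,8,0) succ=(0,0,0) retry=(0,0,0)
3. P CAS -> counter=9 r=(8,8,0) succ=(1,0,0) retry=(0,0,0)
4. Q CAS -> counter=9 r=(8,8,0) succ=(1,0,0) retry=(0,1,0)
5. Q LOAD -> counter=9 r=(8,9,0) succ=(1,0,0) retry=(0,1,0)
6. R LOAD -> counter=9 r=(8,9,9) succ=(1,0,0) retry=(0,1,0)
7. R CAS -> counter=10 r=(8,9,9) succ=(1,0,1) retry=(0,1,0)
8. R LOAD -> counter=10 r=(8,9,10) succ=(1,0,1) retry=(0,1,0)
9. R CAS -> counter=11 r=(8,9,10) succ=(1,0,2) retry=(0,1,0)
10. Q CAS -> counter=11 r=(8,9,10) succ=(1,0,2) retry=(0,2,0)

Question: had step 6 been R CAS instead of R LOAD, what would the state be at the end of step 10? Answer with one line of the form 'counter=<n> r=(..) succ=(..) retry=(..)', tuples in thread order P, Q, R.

(re-executing from step 6 with the substitution; state before step 6: counter=9 r=(8,9,0) succ=(1,0,0) retry=(0,1,0))
6. R CAS -> counter=9 r=(8,9,0) succ=(1,0,0) retry=(0,1,1)
7. R CAS -> counter=9 r=(8,9,0) succ=(1,0,0) retry=(0,1,2)
8. R LOAD -> counter=9 r=(8,9,9) succ=(1,0,0) retry=(0,1,2)
9. R CAS -> counter=10 r=(8,9,9) succ=(1,0,1) retry=(0,1,2)
10. Q CAS -> counter=10 r=(8,9,9) succ=(1,0,1) retry=(0,2,2)

counter=10 r=(8,9,9) succ=(1,0,1) retry=(0,2,2)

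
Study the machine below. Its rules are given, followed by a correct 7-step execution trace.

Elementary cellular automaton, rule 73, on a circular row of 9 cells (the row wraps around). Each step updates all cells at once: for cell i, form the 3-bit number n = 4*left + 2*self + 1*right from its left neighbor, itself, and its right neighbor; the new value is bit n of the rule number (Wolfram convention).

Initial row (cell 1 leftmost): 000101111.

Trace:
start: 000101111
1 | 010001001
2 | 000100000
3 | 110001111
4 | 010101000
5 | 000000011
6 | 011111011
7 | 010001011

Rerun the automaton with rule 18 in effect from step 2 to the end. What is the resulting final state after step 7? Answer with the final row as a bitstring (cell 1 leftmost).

(re-executing steps 2..7 under rule 18; state before step 2: 010001001)
2 | 001010110
3 | 010000001
4 | 001000010
5 | 010100101
6 | 000011000
7 | 000100100

000100100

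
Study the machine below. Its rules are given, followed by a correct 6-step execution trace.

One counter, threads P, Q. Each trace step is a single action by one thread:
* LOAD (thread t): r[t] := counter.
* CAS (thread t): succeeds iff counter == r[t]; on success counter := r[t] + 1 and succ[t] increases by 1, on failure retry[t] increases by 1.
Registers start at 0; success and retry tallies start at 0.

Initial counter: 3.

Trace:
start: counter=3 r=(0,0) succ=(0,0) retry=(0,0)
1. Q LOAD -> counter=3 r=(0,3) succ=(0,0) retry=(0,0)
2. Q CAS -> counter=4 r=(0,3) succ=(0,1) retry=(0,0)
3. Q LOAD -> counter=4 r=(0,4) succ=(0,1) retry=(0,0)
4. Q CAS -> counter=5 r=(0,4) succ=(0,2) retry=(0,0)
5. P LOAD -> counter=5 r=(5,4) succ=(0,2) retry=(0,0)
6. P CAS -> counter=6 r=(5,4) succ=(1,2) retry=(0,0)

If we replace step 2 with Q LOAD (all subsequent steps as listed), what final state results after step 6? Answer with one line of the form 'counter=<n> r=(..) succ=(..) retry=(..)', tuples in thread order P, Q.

(re-executing from step 2 with the substitution; state before step 2: counter=3 r=(0,3) succ=(0,0) retry=(0,0))
2. Q LOAD -> counter=3 r=(0,3) succ=(0,0) retry=(0,0)
3. Q LOAD -> counter=3 r=(0,3) succ=(0,0) retry=(0,0)
4. Q CAS -> counter=4 r=(0,3) succ=(0,1) retry=(0,0)
5. P LOAD -> counter=4 r=(4,3) succ=(0,1) retry=(0,0)
6. P CAS -> counter=5 r=(4,3) succ=(1,1) retry=(0,0)

counter=5 r=(4,3) succ=(1,1) retry=(0,0)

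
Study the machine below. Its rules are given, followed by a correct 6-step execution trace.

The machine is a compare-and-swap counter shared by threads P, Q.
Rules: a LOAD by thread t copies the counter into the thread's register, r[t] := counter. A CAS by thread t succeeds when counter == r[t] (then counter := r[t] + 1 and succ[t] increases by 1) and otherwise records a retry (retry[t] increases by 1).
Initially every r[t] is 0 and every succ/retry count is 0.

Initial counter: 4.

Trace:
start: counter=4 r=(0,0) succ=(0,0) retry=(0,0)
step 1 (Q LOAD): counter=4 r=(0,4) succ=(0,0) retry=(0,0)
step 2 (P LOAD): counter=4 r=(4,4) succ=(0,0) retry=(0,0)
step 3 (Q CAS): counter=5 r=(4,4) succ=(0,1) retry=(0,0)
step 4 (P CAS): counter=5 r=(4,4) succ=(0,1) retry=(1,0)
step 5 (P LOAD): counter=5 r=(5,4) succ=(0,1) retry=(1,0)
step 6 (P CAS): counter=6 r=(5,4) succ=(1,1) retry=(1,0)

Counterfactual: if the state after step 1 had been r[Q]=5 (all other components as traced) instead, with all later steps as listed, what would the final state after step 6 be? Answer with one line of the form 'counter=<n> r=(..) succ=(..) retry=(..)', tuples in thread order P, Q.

counter=6 r=(5,5) succ=(2,0) retry=(0,1)

state after step 1 := counter=4 r=(0,5) succ=(0,0) retry=(0,0)
step 2 (P LOAD): counter=4 r=(4,5) succ=(0,0) retry=(0,0)
step 3 (Q CAS): counter=4 r=(4,5) succ=(0,0) retry=(0,1)
step 4 (P CAS): counter=5 r=(4,5) succ=(1,0) retry=(0,1)
step 5 (P LOAD): counter=5 r=(5,5) succ=(1,0) retry=(0,1)
step 6 (P CAS): counter=6 r=(5,5) succ=(2,0) retry=(0,1)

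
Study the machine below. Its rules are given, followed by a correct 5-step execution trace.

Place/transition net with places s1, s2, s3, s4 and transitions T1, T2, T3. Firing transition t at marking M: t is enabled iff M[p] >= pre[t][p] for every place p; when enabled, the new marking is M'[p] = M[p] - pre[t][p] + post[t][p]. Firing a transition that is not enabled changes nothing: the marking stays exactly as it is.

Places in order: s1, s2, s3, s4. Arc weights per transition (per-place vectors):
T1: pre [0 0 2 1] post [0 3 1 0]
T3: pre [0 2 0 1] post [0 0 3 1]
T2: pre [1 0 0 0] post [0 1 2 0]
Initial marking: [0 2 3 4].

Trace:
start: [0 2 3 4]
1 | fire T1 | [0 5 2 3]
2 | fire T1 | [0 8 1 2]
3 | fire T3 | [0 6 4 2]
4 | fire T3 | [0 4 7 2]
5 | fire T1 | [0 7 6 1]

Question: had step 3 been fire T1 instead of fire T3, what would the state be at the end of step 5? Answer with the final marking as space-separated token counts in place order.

0 9 3 1

(re-executing from step 3 with the substitution; state before step 3: [0 8 1 2])
3 | fire T1 | [0 8 1 2]
4 | fire T3 | [0 6 4 2]
5 | fire T1 | [0 9 3 1]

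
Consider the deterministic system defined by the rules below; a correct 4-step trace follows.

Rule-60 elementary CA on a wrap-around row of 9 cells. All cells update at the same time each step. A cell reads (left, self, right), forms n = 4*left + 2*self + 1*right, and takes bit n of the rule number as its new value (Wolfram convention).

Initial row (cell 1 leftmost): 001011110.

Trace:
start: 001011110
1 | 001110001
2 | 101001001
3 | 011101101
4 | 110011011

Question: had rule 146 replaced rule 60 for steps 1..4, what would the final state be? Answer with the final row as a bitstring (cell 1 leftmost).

101010100

(re-executing steps 1..4 under rule 146; state before step 1: 001011110)
1 | 010001101
2 | 001010000
3 | 010001000
4 | 101010100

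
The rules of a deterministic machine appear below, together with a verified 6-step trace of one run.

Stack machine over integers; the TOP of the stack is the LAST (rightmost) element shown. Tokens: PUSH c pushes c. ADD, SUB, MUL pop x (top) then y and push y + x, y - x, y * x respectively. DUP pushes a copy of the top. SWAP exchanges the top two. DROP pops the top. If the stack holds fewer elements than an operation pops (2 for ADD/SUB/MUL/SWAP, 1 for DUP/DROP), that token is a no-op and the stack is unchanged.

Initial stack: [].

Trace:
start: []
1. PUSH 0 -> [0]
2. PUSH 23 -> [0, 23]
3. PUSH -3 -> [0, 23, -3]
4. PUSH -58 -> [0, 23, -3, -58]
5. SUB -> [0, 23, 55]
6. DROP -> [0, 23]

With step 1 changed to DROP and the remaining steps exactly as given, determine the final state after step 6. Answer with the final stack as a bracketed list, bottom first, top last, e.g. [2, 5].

[23]

(re-executing from step 1 with the substitution; state before step 1: [])
1. DROP -> []
2. PUSH 23 -> [23]
3. PUSH -3 -> [23, -3]
4. PUSH -58 -> [23, -3, -58]
5. SUB -> [23, 55]
6. DROP -> [23]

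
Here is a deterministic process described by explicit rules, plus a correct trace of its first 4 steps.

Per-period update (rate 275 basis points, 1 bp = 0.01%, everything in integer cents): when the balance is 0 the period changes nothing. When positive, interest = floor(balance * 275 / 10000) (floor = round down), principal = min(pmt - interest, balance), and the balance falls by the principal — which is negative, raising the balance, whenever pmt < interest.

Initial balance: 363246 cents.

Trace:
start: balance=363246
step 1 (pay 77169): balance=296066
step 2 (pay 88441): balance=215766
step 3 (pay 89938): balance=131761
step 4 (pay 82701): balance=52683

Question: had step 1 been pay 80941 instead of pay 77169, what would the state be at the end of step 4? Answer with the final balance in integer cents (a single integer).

48592

(re-executing from step 1 with the substitution; state before step 1: balance=363246)
step 1 (pay 80941): balance=292294
step 2 (pay 88441): balance=211891
step 3 (pay 89938): balance=127780
step 4 (pay 82701): balance=48592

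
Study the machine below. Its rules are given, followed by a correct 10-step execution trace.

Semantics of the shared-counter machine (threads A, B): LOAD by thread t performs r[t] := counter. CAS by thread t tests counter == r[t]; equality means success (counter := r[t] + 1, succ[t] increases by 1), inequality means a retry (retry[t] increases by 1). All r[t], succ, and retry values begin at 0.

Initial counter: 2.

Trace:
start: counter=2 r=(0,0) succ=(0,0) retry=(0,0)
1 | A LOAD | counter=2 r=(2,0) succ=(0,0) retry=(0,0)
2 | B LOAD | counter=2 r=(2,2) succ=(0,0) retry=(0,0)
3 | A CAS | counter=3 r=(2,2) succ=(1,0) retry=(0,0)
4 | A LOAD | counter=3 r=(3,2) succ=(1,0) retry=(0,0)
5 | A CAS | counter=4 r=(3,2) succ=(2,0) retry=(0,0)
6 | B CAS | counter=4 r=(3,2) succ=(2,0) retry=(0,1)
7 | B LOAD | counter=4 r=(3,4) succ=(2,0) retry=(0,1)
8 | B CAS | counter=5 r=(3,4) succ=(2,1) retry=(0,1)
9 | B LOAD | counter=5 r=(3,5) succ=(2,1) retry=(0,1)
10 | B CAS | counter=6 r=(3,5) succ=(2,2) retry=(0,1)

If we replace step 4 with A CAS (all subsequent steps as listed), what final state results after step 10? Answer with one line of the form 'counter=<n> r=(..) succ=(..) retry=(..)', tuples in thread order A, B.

(re-executing from step 4 with the substitution; state before step 4: counter=3 r=(2,2) succ=(1,0) retry=(0,0))
4 | A CAS | counter=3 r=(2,2) succ=(1,0) retry=(1,0)
5 | A CAS | counter=3 r=(2,2) succ=(1,0) retry=(2,0)
6 | B CAS | counter=3 r=(2,2) succ=(1,0) retry=(2,1)
7 | B LOAD | counter=3 r=(2,3) succ=(1,0) retry=(2,1)
8 | B CAS | counter=4 r=(2,3) succ=(1,1) retry=(2,1)
9 | B LOAD | counter=4 r=(2,4) succ=(1,1) retry=(2,1)
10 | B CAS | counter=5 r=(2,4) succ=(1,2) retry=(2,1)

counter=5 r=(2,4) succ=(1,2) retry=(2,1)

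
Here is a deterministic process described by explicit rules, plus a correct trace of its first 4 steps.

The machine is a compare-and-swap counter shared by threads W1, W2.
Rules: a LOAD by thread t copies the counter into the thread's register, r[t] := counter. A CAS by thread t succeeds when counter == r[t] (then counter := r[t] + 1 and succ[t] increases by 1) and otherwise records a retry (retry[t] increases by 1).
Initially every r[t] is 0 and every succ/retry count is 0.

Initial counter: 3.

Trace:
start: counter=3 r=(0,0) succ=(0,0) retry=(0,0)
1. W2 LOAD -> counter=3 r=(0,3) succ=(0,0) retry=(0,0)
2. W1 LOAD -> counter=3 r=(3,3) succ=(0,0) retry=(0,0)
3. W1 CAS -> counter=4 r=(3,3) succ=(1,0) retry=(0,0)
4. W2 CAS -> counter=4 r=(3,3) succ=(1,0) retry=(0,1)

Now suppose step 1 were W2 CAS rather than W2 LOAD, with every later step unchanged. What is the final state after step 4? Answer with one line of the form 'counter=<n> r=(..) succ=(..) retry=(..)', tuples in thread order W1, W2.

(re-executing from step 1 with the substitution; state before step 1: counter=3 r=(0,0) succ=(0,0) retry=(0,0))
1. W2 CAS -> counter=3 r=(0,0) succ=(0,0) retry=(0,1)
2. W1 LOAD -> counter=3 r=(3,0) succ=(0,0) retry=(0,1)
3. W1 CAS -> counter=4 r=(3,0) succ=(1,0) retry=(0,1)
4. W2 CAS -> counter=4 r=(3,0) succ=(1,0) retry=(0,2)

counter=4 r=(3,0) succ=(1,0) retry=(0,2)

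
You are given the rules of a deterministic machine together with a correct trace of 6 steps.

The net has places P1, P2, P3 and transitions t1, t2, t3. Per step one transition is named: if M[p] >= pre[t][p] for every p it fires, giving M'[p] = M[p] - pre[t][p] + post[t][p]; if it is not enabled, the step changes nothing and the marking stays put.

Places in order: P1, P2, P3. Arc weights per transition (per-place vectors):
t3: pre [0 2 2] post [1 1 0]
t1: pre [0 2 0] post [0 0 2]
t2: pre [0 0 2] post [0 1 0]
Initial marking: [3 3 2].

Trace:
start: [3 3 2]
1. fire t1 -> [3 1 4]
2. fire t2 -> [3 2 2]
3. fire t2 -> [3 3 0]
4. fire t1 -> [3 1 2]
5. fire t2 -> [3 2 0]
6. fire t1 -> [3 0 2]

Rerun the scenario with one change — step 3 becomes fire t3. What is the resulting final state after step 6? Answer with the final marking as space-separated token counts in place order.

4 1 0

(re-executing from step 3 with the substitution; state before step 3: [3 2 2])
3. fire t3 -> [4 1 0]
4. fire t1 -> [4 1 0]
5. fire t2 -> [4 1 0]
6. fire t1 -> [4 1 0]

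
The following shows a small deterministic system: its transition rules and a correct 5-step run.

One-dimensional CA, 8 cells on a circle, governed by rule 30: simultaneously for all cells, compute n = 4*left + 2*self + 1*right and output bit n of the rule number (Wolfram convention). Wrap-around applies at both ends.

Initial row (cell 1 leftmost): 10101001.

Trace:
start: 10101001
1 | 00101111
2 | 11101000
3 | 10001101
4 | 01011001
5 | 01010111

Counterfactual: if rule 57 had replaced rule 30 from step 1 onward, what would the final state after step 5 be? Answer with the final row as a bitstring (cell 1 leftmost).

01010101

(re-executing steps 1..5 under rule 57; state before step 1: 10101001)
1 | 01010101
2 | 10101010
3 | 01010101
4 | 10101010
5 | 01010101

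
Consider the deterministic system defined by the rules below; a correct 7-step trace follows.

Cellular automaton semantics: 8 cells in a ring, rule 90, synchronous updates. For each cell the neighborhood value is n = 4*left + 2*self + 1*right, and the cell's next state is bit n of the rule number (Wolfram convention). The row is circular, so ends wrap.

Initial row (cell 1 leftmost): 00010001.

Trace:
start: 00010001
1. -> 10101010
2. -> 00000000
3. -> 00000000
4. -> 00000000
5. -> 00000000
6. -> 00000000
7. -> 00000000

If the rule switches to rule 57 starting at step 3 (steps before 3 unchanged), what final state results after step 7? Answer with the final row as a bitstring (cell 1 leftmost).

(re-executing steps 3..7 under rule 57; state before step 3: 00000000)
3. -> 11111111
4. -> 00000000
5. -> 11111111
6. -> 00000000
7. -> 11111111

11111111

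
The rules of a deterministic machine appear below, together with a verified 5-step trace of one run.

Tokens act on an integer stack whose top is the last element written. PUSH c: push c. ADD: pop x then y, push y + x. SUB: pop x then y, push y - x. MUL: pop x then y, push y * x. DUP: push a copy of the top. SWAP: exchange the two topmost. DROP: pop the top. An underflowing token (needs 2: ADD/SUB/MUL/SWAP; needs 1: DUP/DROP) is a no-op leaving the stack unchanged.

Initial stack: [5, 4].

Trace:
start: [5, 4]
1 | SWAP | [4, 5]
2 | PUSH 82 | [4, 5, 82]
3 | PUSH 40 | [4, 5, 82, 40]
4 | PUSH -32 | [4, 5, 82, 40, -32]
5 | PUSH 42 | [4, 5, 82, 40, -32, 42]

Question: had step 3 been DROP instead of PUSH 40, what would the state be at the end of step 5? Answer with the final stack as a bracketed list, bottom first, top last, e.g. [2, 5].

(re-executing from step 3 with the substitution; state before step 3: [4, 5, 82])
3 | DROP | [4, 5]
4 | PUSH -32 | [4, 5, -32]
5 | PUSH 42 | [4, 5, -32, 42]

[4, 5, -32, 42]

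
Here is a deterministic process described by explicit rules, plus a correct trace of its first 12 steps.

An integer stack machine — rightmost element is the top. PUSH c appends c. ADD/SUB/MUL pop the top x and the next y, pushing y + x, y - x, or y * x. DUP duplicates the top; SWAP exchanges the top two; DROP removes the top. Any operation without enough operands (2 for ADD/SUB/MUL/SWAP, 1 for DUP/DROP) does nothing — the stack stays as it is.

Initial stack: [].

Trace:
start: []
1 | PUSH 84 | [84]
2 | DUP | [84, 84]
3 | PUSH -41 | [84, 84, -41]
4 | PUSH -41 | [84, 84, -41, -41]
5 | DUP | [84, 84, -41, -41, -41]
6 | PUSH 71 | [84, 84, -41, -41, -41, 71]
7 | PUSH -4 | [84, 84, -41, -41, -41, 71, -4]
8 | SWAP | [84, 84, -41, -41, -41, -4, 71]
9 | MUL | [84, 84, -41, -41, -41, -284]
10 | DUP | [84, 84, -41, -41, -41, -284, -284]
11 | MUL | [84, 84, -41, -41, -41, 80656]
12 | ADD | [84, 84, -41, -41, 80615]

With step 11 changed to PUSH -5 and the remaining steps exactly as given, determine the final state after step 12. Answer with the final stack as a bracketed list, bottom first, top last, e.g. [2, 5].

[84, 84, -41, -41, -41, -284, -289]

(re-executing from step 11 with the substitution; state before step 11: [84, 84, -41, -41, -41, -284, -284])
11 | PUSH -5 | [84, 84, -41, -41, -41, -284, -284, -5]
12 | ADD | [84, 84, -41, -41, -41, -284, -289]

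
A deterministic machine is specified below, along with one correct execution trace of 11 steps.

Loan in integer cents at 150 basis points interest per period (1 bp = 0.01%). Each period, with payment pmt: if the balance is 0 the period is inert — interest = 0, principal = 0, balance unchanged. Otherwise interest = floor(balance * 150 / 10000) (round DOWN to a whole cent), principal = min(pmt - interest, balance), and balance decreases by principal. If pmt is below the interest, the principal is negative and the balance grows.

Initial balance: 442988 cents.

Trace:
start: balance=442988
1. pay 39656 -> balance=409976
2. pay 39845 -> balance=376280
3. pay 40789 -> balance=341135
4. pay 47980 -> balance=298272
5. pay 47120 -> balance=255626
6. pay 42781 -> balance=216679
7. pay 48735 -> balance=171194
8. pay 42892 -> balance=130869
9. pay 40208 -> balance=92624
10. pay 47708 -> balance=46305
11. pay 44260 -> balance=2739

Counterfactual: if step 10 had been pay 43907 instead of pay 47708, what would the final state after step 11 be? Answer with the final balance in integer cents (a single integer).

(re-executing from step 10 with the substitution; state before step 10: balance=92624)
10. pay 43907 -> balance=50106
11. pay 44260 -> balance=6597

6597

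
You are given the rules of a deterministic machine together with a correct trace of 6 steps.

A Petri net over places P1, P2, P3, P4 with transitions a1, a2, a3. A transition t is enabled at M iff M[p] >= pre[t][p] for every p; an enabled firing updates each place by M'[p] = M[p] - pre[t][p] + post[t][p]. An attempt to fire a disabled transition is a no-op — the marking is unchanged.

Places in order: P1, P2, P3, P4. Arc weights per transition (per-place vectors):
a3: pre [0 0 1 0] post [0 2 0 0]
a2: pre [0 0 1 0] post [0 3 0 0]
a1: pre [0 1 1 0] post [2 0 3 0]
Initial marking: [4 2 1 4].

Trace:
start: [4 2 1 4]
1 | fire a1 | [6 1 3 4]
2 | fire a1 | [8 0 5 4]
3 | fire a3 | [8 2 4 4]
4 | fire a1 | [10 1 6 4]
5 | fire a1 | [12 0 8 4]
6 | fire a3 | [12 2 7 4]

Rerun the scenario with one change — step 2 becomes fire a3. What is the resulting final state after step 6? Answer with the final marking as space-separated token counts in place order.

(re-executing from step 2 with the substitution; state before step 2: [6 1 3 4])
2 | fire a3 | [6 3 2 4]
3 | fire a3 | [6 5 1 4]
4 | fire a1 | [8 4 3 4]
5 | fire a1 | [10 3 5 4]
6 | fire a3 | [10 5 4 4]

10 5 4 4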